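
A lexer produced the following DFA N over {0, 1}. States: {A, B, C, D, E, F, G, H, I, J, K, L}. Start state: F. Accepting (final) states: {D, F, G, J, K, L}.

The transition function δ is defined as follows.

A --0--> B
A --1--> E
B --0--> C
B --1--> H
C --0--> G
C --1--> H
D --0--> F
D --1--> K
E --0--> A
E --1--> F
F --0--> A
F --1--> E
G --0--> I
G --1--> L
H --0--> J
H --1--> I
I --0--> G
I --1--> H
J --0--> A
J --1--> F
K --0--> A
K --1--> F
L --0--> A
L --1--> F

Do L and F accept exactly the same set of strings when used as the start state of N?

States {D,K} cannot be reached from the start state, so discard them.
Initial partition by acceptance: {F,G,J,L} | {A,B,C,E,H,I}.
On input 1, block {F,G,J,L} splits into {G,J,L} and {F}.
Refine {G,J,L} on symbol 1: members go to different blocks, giving {J,L} and {G}.
Split {A,B,C,E,H,I} by δ(·,0) → {A,B,E} and {C,I} and {H}.
Split {A,B,E} by δ(·,0) → {A,E} and {B}.
Split {A,E} by δ(·,0) → {A} and {E}.
Stable partition: {J,L} | {A} | {F} | {G} | {C,I} | {H} | {B} | {E} — 8 equivalence classes.
L and F end up in different blocks, so they are distinguishable. For instance, the string '1' is accepted from only L.

No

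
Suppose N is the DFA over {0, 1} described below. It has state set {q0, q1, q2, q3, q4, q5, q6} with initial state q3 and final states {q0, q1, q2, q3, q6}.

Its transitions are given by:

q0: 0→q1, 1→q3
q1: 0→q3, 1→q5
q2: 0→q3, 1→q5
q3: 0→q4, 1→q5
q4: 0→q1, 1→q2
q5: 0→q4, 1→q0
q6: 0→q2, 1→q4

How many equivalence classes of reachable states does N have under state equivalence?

Reachable states from the start: {q0,q1,q2,q3,q4,q5}. Unreachable: {q6} — drop them.
Start with accepting vs non-accepting: {q0,q1,q2,q3} | {q4,q5}.
On input 0, block {q0,q1,q2,q3} splits into {q0,q1,q2} and {q3}.
On input 0, block {q0,q1,q2} splits into {q1,q2} and {q0}.
Refine {q4,q5} on symbol 0: members go to different blocks, giving {q4} and {q5}.
Stable partition: {q1,q2} | {q4} | {q3} | {q0} | {q5} — 5 equivalence classes.

5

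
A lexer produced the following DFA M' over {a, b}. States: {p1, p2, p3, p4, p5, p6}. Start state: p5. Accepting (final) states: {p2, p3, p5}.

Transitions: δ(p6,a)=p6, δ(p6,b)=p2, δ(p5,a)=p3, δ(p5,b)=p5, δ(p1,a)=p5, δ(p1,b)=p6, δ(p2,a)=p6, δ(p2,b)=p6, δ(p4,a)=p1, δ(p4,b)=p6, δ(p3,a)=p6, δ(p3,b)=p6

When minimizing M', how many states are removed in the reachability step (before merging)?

Starting at p5 and following transitions, the reachable set is {p2, p3, p5, p6}. That leaves p1, p4 unreachable — 2 in total.

2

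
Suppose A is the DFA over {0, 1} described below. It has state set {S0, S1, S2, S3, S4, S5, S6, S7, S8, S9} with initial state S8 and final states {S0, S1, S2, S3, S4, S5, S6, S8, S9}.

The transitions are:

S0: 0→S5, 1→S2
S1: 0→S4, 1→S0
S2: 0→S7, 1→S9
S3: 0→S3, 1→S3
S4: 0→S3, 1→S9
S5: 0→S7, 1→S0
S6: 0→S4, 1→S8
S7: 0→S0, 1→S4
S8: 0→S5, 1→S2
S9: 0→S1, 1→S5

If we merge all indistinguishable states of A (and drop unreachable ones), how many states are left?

First remove the unreachable states {S6}; 9 states remain.
Initial partition by acceptance: {S0,S1,S2,S3,S4,S5,S8,S9} | {S7}.
Split {S0,S1,S2,S3,S4,S5,S8,S9} by δ(·,0) → {S0,S1,S3,S4,S8,S9} and {S2,S5}.
Refine {S0,S1,S3,S4,S8,S9} on symbol 0: members go to different blocks, giving {S1,S3,S4,S9} and {S0,S8}.
Split {S1,S3,S4,S9} by δ(·,1) → {S3,S4} and {S1} and {S9}.
On input 1, block {S3,S4} splits into {S3} and {S4}.
On input 1, block {S2,S5} splits into {S2} and {S5}.
No further refinement is possible. Final partition (8 blocks): {S3} | {S7} | {S2} | {S0,S8} | {S1} | {S9} | {S4} | {S5}.

8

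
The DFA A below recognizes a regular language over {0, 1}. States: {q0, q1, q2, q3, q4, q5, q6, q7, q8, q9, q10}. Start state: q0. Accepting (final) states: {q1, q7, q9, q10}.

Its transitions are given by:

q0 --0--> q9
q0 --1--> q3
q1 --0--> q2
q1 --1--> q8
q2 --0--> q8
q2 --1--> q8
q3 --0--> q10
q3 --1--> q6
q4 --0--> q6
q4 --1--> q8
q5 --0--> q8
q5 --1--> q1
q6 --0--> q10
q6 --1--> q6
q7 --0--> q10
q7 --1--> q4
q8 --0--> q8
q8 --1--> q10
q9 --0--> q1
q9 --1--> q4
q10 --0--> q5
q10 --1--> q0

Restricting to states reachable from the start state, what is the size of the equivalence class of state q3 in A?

Reachable states from the start: {q0,q1,q2,q3,q4,q5,q6,q8,q9,q10}. Unreachable: {q7} — drop them.
Initial partition by acceptance: {q1,q9,q10} | {q0,q2,q3,q4,q5,q6,q8}.
On input 0, block {q1,q9,q10} splits into {q1,q10} and {q9}.
Split {q0,q2,q3,q4,q5,q6,q8} by δ(·,0) → {q2,q4,q5,q8} and {q3,q6} and {q0}.
Split {q1,q10} by δ(·,1) → {q1} and {q10}.
On input 0, block {q2,q4,q5,q8} splits into {q2,q5,q8} and {q4}.
Split {q2,q5,q8} by δ(·,1) → {q2} and {q5} and {q8}.
Stable partition: {q1} | {q2} | {q9} | {q3,q6} | {q0} | {q10} | {q4} | {q5} | {q8} — 9 equivalence classes.
The equivalence class containing q3 is {q3,q6}, of size 2.

2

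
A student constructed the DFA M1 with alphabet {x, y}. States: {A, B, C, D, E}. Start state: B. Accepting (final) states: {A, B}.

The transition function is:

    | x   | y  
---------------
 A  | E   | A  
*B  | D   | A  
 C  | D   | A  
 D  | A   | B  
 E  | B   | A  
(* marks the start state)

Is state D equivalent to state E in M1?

Yes

States {C} cannot be reached from the start state, so discard them.
Start with accepting vs non-accepting: {A,B} | {D,E}.
Stable partition: {A,B} | {D,E} — 2 equivalence classes.
D and E lie in the same block of the stable partition, so they are equivalent — no string distinguishes them.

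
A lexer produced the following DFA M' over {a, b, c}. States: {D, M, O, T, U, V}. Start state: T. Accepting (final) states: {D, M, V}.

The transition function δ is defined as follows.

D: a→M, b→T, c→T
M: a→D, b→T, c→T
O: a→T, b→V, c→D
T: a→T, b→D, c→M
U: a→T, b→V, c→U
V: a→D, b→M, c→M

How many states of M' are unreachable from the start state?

3

BFS from T reaches {D, M, T}; the 3 state(s) O, U, V are never visited.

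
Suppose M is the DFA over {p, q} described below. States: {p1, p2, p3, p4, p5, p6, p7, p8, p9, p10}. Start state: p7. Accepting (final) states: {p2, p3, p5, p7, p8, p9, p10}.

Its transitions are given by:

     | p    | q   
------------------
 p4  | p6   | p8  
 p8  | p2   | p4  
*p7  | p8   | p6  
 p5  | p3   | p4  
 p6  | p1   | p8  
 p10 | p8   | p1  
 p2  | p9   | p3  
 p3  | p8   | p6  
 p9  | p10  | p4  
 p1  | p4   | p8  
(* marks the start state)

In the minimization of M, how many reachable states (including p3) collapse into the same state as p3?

3

States {p5} cannot be reached from the start state, so discard them.
P0 = {p2,p3,p7,p8,p9,p10} | {p1,p4,p6}.
On input q, block {p2,p3,p7,p8,p9,p10} splits into {p3,p7,p8,p9,p10} and {p2}.
On input p, block {p3,p7,p8,p9,p10} splits into {p3,p7,p9,p10} and {p8}.
Split {p3,p7,p9,p10} by δ(·,p) → {p3,p7,p10} and {p9}.
The partition is now stable with 5 blocks: {p3,p7,p10} | {p1,p4,p6} | {p2} | {p8} | {p9}.
State p3 belongs to the block {p3,p7,p10}, which has 3 states.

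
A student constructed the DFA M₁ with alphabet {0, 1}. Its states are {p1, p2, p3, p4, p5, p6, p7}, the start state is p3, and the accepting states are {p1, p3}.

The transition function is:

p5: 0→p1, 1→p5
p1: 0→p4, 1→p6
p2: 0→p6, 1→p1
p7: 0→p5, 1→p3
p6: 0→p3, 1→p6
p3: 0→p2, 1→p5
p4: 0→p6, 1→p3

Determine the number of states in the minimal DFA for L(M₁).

First remove the unreachable states {p7}; 6 states remain.
P0 = {p1,p3} | {p2,p4,p5,p6}.
On input 0, block {p2,p4,p5,p6} splits into {p2,p4} and {p5,p6}.
Stable partition: {p1,p3} | {p2,p4} | {p5,p6} — 3 equivalence classes.

3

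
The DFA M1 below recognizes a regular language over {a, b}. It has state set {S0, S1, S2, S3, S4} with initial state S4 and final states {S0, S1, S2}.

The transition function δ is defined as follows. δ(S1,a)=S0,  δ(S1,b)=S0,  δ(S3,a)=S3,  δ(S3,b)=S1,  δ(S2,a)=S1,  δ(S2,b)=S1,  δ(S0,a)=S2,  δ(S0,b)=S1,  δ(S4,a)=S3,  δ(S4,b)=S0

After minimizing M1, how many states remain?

2

All states are reachable from the start state.
P0 = {S0,S1,S2} | {S3,S4}.
The partition is now stable with 2 blocks: {S0,S1,S2} | {S3,S4}.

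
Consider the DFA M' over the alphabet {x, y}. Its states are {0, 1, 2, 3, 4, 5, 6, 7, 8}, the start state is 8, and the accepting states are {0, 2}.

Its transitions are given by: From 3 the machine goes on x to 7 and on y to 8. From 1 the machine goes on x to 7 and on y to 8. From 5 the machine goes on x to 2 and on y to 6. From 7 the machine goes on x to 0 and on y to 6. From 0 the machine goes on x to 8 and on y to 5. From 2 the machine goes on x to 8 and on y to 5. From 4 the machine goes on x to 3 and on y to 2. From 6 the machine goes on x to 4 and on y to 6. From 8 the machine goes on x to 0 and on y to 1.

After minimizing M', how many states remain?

Every state is reachable, so we keep all 9.
Start with accepting vs non-accepting: {0,2} | {1,3,4,5,6,7,8}.
On input x, block {1,3,4,5,6,7,8} splits into {1,3,4,6} and {5,7,8}.
Split {1,3,4,6} by δ(·,x) → {1,3} and {4,6}.
Split {5,7,8} by δ(·,y) → {5,7} and {8}.
On input x, block {4,6} splits into {4} and {6}.
Stable partition: {0,2} | {1,3} | {5,7} | {4} | {8} | {6} — 6 equivalence classes.

6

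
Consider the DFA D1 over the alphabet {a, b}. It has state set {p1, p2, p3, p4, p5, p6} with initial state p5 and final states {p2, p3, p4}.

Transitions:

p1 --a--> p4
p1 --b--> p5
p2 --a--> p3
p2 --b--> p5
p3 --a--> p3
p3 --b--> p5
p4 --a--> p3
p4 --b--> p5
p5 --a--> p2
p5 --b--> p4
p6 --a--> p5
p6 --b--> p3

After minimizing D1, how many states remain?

Reachable states from the start: {p2,p3,p4,p5}. Unreachable: {p1,p6} — drop them.
Initial partition by acceptance: {p2,p3,p4} | {p5}.
No further refinement is possible. Final partition (2 blocks): {p2,p3,p4} | {p5}.

2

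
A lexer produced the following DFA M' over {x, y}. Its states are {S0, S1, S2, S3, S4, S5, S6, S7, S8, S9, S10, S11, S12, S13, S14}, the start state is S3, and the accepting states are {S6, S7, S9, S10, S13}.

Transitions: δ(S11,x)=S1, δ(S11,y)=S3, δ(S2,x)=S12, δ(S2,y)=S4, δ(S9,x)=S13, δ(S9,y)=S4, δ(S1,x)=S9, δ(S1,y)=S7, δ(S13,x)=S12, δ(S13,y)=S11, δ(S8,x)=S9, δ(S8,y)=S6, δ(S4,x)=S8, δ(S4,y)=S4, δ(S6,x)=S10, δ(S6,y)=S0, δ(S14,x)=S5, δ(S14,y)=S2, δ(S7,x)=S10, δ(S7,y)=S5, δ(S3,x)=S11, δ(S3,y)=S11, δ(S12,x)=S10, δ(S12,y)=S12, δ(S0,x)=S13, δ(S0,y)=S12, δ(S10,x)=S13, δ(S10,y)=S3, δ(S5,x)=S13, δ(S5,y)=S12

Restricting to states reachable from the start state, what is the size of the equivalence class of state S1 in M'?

States {S2,S14} cannot be reached from the start state, so discard them.
Start with accepting vs non-accepting: {S6,S7,S9,S10,S13} | {S0,S1,S3,S4,S5,S8,S11,S12}.
Split {S6,S7,S9,S10,S13} by δ(·,x) → {S6,S7,S9,S10} and {S13}.
Split {S6,S7,S9,S10} by δ(·,x) → {S6,S7} and {S9,S10}.
On input x, block {S0,S1,S3,S4,S5,S8,S11,S12} splits into {S1,S8,S12} and {S3,S4,S11} and {S0,S5}.
Refine {S1,S8,S12} on symbol y: members go to different blocks, giving {S1,S8} and {S12}.
Refine {S3,S4,S11} on symbol x: members go to different blocks, giving {S4,S11} and {S3}.
Refine {S9,S10} on symbol y: members go to different blocks, giving {S9} and {S10}.
Split {S4,S11} by δ(·,y) → {S4} and {S11}.
Stable partition: {S6,S7} | {S1,S8} | {S13} | {S9} | {S4} | {S0,S5} | {S12} | {S3} | {S10} | {S11} — 10 equivalence classes.
The equivalence class containing S1 is {S1,S8}, of size 2.

2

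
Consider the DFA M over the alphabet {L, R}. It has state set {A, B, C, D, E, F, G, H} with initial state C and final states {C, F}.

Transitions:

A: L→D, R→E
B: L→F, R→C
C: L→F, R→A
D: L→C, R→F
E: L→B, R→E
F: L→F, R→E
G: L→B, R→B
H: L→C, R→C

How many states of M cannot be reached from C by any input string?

2

No path from C leads to G, H; the other 6 states are all reachable.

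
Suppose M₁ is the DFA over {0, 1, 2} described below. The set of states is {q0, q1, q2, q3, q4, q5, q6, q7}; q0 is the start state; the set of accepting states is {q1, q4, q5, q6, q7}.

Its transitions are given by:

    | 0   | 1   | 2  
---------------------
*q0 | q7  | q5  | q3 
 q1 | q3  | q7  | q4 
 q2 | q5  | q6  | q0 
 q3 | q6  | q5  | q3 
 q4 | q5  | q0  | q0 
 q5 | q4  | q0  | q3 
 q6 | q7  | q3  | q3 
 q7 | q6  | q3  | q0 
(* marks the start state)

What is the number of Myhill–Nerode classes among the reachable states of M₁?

2

States {q1,q2} cannot be reached from the start state, so discard them.
Initial partition by acceptance: {q4,q5,q6,q7} | {q0,q3}.
No further refinement is possible. Final partition (2 blocks): {q4,q5,q6,q7} | {q0,q3}.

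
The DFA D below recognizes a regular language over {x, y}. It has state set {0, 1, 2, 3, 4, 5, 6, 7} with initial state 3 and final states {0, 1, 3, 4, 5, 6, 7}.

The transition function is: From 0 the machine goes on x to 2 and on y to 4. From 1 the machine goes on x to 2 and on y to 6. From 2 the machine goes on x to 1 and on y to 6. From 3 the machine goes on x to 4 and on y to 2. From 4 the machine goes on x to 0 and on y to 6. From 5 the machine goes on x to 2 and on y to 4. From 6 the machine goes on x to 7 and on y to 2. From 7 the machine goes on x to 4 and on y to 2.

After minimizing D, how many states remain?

States {5} cannot be reached from the start state, so discard them.
Initial partition by acceptance: {0,1,3,4,6,7} | {2}.
Refine {0,1,3,4,6,7} on symbol x: members go to different blocks, giving {3,4,6,7} and {0,1}.
On input x, block {3,4,6,7} splits into {3,6,7} and {4}.
Refine {3,6,7} on symbol x: members go to different blocks, giving {3,7} and {6}.
Refine {0,1} on symbol y: members go to different blocks, giving {0} and {1}.
The partition is now stable with 6 blocks: {3,7} | {2} | {0} | {4} | {6} | {1}.

6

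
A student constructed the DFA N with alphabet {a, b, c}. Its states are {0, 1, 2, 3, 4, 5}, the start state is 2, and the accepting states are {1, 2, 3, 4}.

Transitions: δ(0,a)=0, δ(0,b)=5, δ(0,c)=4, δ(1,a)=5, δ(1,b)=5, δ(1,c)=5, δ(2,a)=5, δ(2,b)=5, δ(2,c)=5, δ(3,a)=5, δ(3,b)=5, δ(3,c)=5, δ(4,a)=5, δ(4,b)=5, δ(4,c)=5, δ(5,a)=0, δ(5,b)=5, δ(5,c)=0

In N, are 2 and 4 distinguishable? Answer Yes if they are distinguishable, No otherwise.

No

Reachable states from the start: {0,2,4,5}. Unreachable: {1,3} — drop them.
P0 = {2,4} | {0,5}.
On input c, block {0,5} splits into {0} and {5}.
The partition is now stable with 3 blocks: {2,4} | {0} | {5}.
2 and 4 lie in the same block of the stable partition, so they are equivalent — no string distinguishes them.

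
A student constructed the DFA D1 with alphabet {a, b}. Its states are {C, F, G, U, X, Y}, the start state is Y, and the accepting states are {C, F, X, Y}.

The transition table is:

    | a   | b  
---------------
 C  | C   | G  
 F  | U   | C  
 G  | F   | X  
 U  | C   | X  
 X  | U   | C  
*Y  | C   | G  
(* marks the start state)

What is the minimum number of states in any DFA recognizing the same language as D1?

4

Every state is reachable, so we keep all 6.
P0 = {C,F,X,Y} | {G,U}.
Split {C,F,X,Y} by δ(·,a) → {F,X} and {C,Y}.
On input a, block {G,U} splits into {U} and {G}.
The partition is now stable with 4 blocks: {F,X} | {U} | {C,Y} | {G}.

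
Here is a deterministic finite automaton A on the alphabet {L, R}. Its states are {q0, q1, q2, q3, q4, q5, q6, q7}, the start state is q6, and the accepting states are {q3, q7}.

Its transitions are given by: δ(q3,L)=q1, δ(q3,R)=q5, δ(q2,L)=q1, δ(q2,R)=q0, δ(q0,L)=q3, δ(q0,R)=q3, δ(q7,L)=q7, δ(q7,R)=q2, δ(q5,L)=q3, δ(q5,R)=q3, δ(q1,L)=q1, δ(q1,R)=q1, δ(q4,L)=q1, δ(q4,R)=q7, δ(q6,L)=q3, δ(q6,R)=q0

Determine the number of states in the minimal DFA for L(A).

First remove the unreachable states {q2,q4,q7}; 5 states remain.
P0 = {q3} | {q0,q1,q5,q6}.
On input L, block {q0,q1,q5,q6} splits into {q0,q5,q6} and {q1}.
On input R, block {q0,q5,q6} splits into {q0,q5} and {q6}.
No further refinement is possible. Final partition (4 blocks): {q3} | {q0,q5} | {q1} | {q6}.

4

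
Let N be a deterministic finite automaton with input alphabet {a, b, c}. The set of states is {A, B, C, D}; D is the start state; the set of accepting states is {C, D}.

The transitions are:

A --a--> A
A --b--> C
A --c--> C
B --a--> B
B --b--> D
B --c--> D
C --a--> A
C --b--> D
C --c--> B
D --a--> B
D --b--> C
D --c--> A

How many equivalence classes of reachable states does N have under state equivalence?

2

Every state is reachable, so we keep all 4.
Initial partition by acceptance: {C,D} | {A,B}.
The partition is now stable with 2 blocks: {C,D} | {A,B}.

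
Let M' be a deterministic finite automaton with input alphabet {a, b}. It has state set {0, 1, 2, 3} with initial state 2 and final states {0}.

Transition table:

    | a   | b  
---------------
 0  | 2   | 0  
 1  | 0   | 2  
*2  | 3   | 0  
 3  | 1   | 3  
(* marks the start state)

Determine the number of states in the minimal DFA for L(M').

4

All states are reachable from the start state.
Start with accepting vs non-accepting: {0} | {1,2,3}.
Split {1,2,3} by δ(·,a) → {2,3} and {1}.
Split {2,3} by δ(·,a) → {2} and {3}.
Stable partition: {0} | {2} | {1} | {3} — 4 equivalence classes.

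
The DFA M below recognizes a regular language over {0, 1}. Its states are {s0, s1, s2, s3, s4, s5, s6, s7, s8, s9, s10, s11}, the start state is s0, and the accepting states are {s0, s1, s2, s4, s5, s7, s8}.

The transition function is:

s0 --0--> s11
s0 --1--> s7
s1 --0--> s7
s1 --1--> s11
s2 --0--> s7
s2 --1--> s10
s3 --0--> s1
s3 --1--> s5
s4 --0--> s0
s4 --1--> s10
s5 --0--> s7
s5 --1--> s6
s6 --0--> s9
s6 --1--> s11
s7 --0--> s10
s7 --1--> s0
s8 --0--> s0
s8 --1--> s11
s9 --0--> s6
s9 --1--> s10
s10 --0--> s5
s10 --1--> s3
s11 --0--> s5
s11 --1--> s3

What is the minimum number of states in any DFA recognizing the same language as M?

States {s2,s4,s8} cannot be reached from the start state, so discard them.
Initial partition by acceptance: {s0,s1,s5,s7} | {s3,s6,s9,s10,s11}.
On input 0, block {s0,s1,s5,s7} splits into {s0,s7} and {s1,s5}.
Split {s3,s6,s9,s10,s11} by δ(·,0) → {s3,s10,s11} and {s6,s9}.
Refine {s3,s10,s11} on symbol 1: members go to different blocks, giving {s10,s11} and {s3}.
Split {s1,s5} by δ(·,1) → {s1} and {s5}.
The partition is now stable with 6 blocks: {s0,s7} | {s10,s11} | {s1} | {s6,s9} | {s3} | {s5}.

6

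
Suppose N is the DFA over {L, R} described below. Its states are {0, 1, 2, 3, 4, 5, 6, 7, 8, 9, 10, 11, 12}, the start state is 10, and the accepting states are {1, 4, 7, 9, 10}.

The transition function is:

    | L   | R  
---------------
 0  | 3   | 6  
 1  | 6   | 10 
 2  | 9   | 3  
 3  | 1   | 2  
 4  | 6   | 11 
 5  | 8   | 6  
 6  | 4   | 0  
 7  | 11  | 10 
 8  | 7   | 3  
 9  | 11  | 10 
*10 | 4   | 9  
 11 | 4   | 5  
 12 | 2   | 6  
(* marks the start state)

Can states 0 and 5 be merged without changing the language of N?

First remove the unreachable states {12}; 12 states remain.
P0 = {1,4,7,9,10} | {0,2,3,5,6,8,11}.
Refine {1,4,7,9,10} on symbol L: members go to different blocks, giving {1,4,7,9} and {10}.
Split {1,4,7,9} by δ(·,R) → {1,7,9} and {4}.
Refine {0,2,3,5,6,8,11} on symbol L: members go to different blocks, giving {2,3,8} and {0,5} and {6,11}.
Stable partition: {1,7,9} | {2,3,8} | {10} | {4} | {0,5} | {6,11} — 6 equivalence classes.
0 and 5 lie in the same block of the stable partition, so they are equivalent — no string distinguishes them.

Yes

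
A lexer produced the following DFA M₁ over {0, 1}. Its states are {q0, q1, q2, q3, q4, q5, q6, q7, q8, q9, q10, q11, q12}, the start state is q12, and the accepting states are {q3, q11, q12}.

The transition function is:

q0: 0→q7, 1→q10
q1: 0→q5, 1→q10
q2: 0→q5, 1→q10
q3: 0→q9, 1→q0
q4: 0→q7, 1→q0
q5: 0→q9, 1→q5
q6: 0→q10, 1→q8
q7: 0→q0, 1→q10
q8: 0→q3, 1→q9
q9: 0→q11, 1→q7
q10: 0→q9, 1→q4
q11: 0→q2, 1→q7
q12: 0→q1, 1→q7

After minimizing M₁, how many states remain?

7

First remove the unreachable states {q3,q6,q8}; 10 states remain.
P0 = {q11,q12} | {q0,q1,q2,q4,q5,q7,q9,q10}.
On input 0, block {q0,q1,q2,q4,q5,q7,q9,q10} splits into {q0,q1,q2,q4,q5,q7,q10} and {q9}.
Split {q0,q1,q2,q4,q5,q7,q10} by δ(·,0) → {q0,q1,q2,q4,q7} and {q5,q10}.
Refine {q0,q1,q2,q4,q7} on symbol 0: members go to different blocks, giving {q0,q4,q7} and {q1,q2}.
On input 1, block {q0,q4,q7} splits into {q0,q7} and {q4}.
Split {q5,q10} by δ(·,1) → {q5} and {q10}.
The partition is now stable with 7 blocks: {q11,q12} | {q0,q7} | {q9} | {q5} | {q1,q2} | {q4} | {q10}.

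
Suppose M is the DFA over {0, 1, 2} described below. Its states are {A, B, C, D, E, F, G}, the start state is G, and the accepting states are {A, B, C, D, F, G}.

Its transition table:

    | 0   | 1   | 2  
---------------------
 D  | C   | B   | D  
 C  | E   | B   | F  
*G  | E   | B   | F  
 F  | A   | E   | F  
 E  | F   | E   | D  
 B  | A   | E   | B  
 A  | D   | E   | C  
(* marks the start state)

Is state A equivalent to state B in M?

Every state is reachable, so we keep all 7.
Start with accepting vs non-accepting: {A,B,C,D,F,G} | {E}.
On input 0, block {A,B,C,D,F,G} splits into {A,B,D,F} and {C,G}.
On input 0, block {A,B,D,F} splits into {A,B,F} and {D}.
Refine {A,B,F} on symbol 0: members go to different blocks, giving {B,F} and {A}.
No further refinement is possible. Final partition (5 blocks): {B,F} | {E} | {C,G} | {D} | {A}.
A and B end up in different blocks, so they are distinguishable. For instance, the string '01' is accepted from only A.

No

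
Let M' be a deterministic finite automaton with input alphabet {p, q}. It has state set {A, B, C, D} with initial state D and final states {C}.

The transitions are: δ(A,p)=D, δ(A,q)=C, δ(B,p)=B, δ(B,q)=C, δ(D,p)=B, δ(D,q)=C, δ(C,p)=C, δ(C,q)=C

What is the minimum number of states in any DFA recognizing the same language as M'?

2

Reachable states from the start: {B,C,D}. Unreachable: {A} — drop them.
Initial partition by acceptance: {C} | {B,D}.
Stable partition: {C} | {B,D} — 2 equivalence classes.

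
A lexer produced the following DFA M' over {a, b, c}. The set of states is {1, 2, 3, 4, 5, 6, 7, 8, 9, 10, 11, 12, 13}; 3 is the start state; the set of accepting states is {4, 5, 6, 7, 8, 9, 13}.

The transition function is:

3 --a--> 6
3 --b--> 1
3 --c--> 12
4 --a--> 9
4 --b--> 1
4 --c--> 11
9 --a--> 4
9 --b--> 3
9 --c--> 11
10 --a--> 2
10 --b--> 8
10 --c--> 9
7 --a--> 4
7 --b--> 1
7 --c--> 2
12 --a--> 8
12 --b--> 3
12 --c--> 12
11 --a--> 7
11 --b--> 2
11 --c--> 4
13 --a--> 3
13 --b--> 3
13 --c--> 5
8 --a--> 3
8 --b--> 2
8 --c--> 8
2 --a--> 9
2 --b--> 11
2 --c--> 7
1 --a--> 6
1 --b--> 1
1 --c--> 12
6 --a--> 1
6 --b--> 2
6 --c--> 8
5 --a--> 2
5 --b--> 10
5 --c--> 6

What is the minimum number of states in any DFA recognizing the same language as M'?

First remove the unreachable states {5,10,13}; 10 states remain.
P0 = {4,6,7,8,9} | {1,2,3,11,12}.
On input a, block {4,6,7,8,9} splits into {4,7,9} and {6,8}.
On input a, block {1,2,3,11,12} splits into {1,3,12} and {2,11}.
Stable partition: {4,7,9} | {1,3,12} | {6,8} | {2,11} — 4 equivalence classes.

4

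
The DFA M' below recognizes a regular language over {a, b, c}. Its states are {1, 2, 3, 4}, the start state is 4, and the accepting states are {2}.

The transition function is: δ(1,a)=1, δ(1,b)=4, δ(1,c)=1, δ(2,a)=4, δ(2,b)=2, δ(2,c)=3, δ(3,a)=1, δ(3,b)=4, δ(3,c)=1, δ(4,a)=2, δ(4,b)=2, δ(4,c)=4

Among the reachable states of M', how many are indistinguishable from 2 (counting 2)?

Every state is reachable, so we keep all 4.
Start with accepting vs non-accepting: {2} | {1,3,4}.
On input a, block {1,3,4} splits into {1,3} and {4}.
The partition is now stable with 3 blocks: {2} | {1,3} | {4}.
State 2 belongs to the block {2}, which has 1 states.

1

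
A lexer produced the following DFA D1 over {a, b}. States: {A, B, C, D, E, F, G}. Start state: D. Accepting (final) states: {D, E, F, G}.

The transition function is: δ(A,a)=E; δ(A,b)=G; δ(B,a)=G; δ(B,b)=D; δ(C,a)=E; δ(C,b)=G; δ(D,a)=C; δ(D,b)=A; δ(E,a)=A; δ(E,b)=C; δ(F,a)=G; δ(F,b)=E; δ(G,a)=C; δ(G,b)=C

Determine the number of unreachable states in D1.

BFS from D reaches {A, C, D, E, G}; the 2 state(s) B, F are never visited.

2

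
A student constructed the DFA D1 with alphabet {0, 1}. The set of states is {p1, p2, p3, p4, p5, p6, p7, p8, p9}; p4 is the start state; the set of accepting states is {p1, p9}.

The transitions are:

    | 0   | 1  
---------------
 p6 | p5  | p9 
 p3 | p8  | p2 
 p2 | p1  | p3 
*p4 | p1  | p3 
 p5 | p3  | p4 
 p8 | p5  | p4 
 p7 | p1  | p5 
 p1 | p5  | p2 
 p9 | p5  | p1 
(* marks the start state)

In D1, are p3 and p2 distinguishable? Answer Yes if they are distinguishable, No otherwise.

Yes

First remove the unreachable states {p6,p7,p9}; 6 states remain.
Initial partition by acceptance: {p1} | {p2,p3,p4,p5,p8}.
Split {p2,p3,p4,p5,p8} by δ(·,0) → {p3,p5,p8} and {p2,p4}.
Stable partition: {p1} | {p3,p5,p8} | {p2,p4} — 3 equivalence classes.
p3 and p2 end up in different blocks, so they are distinguishable. For instance, the string '0' is accepted from only p2.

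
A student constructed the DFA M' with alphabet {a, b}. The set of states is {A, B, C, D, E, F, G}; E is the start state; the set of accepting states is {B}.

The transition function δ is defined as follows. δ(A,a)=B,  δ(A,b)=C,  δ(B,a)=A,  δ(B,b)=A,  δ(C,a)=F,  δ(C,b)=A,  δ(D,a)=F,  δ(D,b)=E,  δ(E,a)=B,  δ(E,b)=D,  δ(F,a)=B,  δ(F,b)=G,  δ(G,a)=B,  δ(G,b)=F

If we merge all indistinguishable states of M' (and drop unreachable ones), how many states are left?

Every state is reachable, so we keep all 7.
P0 = {B} | {A,C,D,E,F,G}.
Split {A,C,D,E,F,G} by δ(·,a) → {A,E,F,G} and {C,D}.
On input b, block {A,E,F,G} splits into {A,E} and {F,G}.
No further refinement is possible. Final partition (4 blocks): {B} | {A,E} | {C,D} | {F,G}.

4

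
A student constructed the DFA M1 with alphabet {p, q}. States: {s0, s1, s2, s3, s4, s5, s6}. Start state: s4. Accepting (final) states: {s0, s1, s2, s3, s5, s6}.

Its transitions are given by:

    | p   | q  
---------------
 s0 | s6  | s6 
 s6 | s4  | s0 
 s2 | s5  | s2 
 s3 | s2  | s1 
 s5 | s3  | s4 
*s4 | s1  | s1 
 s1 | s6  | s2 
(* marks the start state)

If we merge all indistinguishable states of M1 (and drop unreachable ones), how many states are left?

All states are reachable from the start state.
Start with accepting vs non-accepting: {s0,s1,s2,s3,s5,s6} | {s4}.
On input p, block {s0,s1,s2,s3,s5,s6} splits into {s0,s1,s2,s3,s5} and {s6}.
Refine {s0,s1,s2,s3,s5} on symbol p: members go to different blocks, giving {s2,s3,s5} and {s0,s1}.
Split {s2,s3,s5} by δ(·,q) → {s2} and {s3} and {s5}.
Split {s0,s1} by δ(·,q) → {s0} and {s1}.
The partition is now stable with 7 blocks: {s2} | {s4} | {s6} | {s0} | {s3} | {s5} | {s1}.

7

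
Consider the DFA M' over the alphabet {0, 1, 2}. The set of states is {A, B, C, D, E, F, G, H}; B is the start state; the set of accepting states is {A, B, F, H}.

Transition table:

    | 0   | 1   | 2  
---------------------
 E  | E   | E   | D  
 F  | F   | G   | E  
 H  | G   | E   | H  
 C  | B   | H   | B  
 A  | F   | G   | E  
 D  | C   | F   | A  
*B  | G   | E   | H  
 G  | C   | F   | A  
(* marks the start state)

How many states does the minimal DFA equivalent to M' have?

5

Every state is reachable, so we keep all 8.
Initial partition by acceptance: {A,B,F,H} | {C,D,E,G}.
On input 0, block {A,B,F,H} splits into {A,F} and {B,H}.
Split {C,D,E,G} by δ(·,0) → {D,E,G} and {C}.
Refine {D,E,G} on symbol 0: members go to different blocks, giving {D,G} and {E}.
No further refinement is possible. Final partition (5 blocks): {A,F} | {D,G} | {B,H} | {C} | {E}.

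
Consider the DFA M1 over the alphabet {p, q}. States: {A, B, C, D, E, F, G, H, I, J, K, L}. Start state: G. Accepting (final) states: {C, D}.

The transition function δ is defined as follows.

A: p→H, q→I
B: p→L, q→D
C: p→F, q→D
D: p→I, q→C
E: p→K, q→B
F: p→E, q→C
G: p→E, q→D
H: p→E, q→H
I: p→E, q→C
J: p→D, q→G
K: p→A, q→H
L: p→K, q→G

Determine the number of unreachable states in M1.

1

BFS from G reaches {A, B, C, D, E, F, G, H, I, K, L}; the 1 state(s) J are never visited.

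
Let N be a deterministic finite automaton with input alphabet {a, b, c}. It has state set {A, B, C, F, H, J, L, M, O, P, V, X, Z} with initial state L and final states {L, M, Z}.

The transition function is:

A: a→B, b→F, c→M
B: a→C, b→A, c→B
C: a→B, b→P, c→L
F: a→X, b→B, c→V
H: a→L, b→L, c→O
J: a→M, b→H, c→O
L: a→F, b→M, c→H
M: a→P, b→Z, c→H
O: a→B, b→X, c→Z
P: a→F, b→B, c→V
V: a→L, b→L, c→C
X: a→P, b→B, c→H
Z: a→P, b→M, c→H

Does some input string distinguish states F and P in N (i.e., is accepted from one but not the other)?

First remove the unreachable states {J}; 12 states remain.
P0 = {L,M,Z} | {A,B,C,F,H,O,P,V,X}.
Split {A,B,C,F,H,O,P,V,X} by δ(·,a) → {A,B,C,F,O,P,X} and {H,V}.
Split {A,B,C,F,O,P,X} by δ(·,c) → {A,C,O} and {F,P,X} and {B}.
Stable partition: {L,M,Z} | {A,C,O} | {H,V} | {F,P,X} | {B} — 5 equivalence classes.
F and P lie in the same block of the stable partition, so they are equivalent — no string distinguishes them.

No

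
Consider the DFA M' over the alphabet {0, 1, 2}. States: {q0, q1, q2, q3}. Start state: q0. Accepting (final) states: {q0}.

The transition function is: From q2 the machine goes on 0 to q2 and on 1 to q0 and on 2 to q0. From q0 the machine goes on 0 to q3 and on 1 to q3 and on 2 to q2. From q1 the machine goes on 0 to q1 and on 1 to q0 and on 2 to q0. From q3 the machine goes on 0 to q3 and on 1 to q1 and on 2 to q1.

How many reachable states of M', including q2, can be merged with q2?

All states are reachable from the start state.
Initial partition by acceptance: {q0} | {q1,q2,q3}.
Split {q1,q2,q3} by δ(·,1) → {q1,q2} and {q3}.
The partition is now stable with 3 blocks: {q0} | {q1,q2} | {q3}.
The equivalence class containing q2 is {q1,q2}, of size 2.

2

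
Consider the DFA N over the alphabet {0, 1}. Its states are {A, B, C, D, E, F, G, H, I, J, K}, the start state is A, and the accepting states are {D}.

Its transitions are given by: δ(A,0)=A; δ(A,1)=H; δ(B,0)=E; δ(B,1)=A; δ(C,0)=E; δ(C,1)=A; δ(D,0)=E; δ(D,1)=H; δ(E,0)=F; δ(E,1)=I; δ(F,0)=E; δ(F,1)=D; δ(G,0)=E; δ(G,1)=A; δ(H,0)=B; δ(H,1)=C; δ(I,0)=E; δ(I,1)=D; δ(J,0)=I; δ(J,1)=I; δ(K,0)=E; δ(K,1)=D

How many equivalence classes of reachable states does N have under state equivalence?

First remove the unreachable states {G,J,K}; 8 states remain.
Initial partition by acceptance: {D} | {A,B,C,E,F,H,I}.
Split {A,B,C,E,F,H,I} by δ(·,1) → {A,B,C,E,H} and {F,I}.
On input 0, block {A,B,C,E,H} splits into {A,B,C,H} and {E}.
Refine {A,B,C,H} on symbol 0: members go to different blocks, giving {A,H} and {B,C}.
Split {A,H} by δ(·,0) → {A} and {H}.
Stable partition: {D} | {A} | {F,I} | {E} | {B,C} | {H} — 6 equivalence classes.

6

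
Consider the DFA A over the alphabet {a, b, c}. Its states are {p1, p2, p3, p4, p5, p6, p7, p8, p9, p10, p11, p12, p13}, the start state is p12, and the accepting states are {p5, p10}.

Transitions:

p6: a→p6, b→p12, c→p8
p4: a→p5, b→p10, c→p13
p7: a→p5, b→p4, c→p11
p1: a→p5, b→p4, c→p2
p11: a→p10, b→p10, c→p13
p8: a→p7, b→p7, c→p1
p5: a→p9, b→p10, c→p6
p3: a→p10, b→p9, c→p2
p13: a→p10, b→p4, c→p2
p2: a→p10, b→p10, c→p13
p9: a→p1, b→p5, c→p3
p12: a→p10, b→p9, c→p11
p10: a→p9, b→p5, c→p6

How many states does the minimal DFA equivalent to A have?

7

Start with accepting vs non-accepting: {p5,p10} | {p1,p2,p3,p4,p6,p7,p8,p9,p11,p12,p13}.
Split {p1,p2,p3,p4,p6,p7,p8,p9,p11,p12,p13} by δ(·,a) → {p1,p2,p3,p4,p7,p11,p12,p13} and {p6,p8,p9}.
On input b, block {p1,p2,p3,p4,p7,p11,p12,p13} splits into {p1,p7,p13} and {p2,p4,p11} and {p3,p12}.
On input a, block {p6,p8,p9} splits into {p8,p9} and {p6}.
On input b, block {p8,p9} splits into {p8} and {p9}.
Stable partition: {p5,p10} | {p1,p7,p13} | {p8} | {p2,p4,p11} | {p3,p12} | {p6} | {p9} — 7 equivalence classes.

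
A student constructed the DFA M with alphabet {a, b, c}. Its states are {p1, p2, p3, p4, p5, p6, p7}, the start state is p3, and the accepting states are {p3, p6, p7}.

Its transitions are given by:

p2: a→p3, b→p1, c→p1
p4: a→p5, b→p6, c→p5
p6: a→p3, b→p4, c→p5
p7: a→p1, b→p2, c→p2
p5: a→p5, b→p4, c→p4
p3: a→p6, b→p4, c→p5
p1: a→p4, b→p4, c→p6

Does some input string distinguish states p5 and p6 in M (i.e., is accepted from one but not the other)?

States {p1,p2,p7} cannot be reached from the start state, so discard them.
Start with accepting vs non-accepting: {p3,p6} | {p4,p5}.
Split {p4,p5} by δ(·,b) → {p4} and {p5}.
The partition is now stable with 3 blocks: {p3,p6} | {p4} | {p5}.
p5 and p6 end up in different blocks, so they are distinguishable. For instance, the string 'ε' is accepted from only p6.

Yes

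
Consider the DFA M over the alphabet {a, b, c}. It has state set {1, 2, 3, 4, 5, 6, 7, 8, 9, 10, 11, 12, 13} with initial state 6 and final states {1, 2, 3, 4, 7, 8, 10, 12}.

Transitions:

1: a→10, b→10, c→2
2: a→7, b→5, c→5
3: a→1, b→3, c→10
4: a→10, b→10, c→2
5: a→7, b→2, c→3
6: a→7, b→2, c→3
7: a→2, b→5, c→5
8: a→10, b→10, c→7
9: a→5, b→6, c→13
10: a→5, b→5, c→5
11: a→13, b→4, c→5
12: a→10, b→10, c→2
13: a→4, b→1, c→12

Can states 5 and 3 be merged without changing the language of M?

Reachable states from the start: {1,2,3,5,6,7,10}. Unreachable: {4,8,9,11,12,13} — drop them.
P0 = {1,2,3,7,10} | {5,6}.
Refine {1,2,3,7,10} on symbol a: members go to different blocks, giving {1,2,3,7} and {10}.
On input a, block {1,2,3,7} splits into {2,3,7} and {1}.
Split {2,3,7} by δ(·,a) → {2,7} and {3}.
No further refinement is possible. Final partition (5 blocks): {2,7} | {5,6} | {10} | {1} | {3}.
5 and 3 end up in different blocks, so they are distinguishable. For instance, the string 'ε' is accepted from only 3.

No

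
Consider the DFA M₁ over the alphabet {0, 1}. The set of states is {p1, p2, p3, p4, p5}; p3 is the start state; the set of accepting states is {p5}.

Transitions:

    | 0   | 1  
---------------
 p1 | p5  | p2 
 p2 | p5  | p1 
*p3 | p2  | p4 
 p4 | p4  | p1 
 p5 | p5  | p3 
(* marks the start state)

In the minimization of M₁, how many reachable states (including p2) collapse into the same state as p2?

P0 = {p5} | {p1,p2,p3,p4}.
Split {p1,p2,p3,p4} by δ(·,0) → {p1,p2} and {p3,p4}.
Split {p3,p4} by δ(·,0) → {p3} and {p4}.
Stable partition: {p5} | {p1,p2} | {p3} | {p4} — 4 equivalence classes.
State p2 belongs to the block {p1,p2}, which has 2 states.

2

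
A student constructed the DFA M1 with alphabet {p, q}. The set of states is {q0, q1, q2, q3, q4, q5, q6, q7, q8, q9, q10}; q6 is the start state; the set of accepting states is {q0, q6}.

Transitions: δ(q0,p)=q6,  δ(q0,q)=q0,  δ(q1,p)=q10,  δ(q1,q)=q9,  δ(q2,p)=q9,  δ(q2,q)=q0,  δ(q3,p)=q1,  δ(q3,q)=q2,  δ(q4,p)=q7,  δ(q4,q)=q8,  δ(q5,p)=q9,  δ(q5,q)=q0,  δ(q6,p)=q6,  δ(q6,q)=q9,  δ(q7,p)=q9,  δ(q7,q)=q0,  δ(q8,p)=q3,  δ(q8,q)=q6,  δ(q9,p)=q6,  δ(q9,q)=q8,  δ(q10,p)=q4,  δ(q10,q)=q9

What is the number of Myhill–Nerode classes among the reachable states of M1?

States {q5} cannot be reached from the start state, so discard them.
Start with accepting vs non-accepting: {q0,q6} | {q1,q2,q3,q4,q7,q8,q9,q10}.
Refine {q0,q6} on symbol q: members go to different blocks, giving {q0} and {q6}.
Refine {q1,q2,q3,q4,q7,q8,q9,q10} on symbol p: members go to different blocks, giving {q1,q2,q3,q4,q7,q8,q10} and {q9}.
On input p, block {q1,q2,q3,q4,q7,q8,q10} splits into {q1,q3,q4,q8,q10} and {q2,q7}.
On input p, block {q1,q3,q4,q8,q10} splits into {q1,q3,q8,q10} and {q4}.
On input p, block {q1,q3,q8,q10} splits into {q1,q3,q8} and {q10}.
On input p, block {q1,q3,q8} splits into {q3,q8} and {q1}.
Refine {q3,q8} on symbol p: members go to different blocks, giving {q3} and {q8}.
No further refinement is possible. Final partition (9 blocks): {q0} | {q3} | {q6} | {q9} | {q2,q7} | {q4} | {q10} | {q1} | {q8}.

9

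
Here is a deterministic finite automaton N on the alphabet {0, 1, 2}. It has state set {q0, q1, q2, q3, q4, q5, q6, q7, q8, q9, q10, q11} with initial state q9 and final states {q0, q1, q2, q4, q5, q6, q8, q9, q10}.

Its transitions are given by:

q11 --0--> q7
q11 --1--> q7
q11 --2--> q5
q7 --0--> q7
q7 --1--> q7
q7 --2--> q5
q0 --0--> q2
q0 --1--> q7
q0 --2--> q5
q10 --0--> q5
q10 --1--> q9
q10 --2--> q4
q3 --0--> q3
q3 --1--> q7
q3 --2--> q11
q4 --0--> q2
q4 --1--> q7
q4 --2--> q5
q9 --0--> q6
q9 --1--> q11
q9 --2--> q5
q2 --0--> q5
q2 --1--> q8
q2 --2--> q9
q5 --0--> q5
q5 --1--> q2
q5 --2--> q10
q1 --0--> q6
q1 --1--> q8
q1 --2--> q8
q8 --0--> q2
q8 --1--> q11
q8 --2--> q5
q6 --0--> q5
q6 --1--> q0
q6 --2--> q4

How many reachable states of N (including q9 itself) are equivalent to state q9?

4

States {q1,q3} cannot be reached from the start state, so discard them.
Start with accepting vs non-accepting: {q0,q2,q4,q5,q6,q8,q9,q10} | {q7,q11}.
Split {q0,q2,q4,q5,q6,q8,q9,q10} by δ(·,1) → {q0,q4,q8,q9} and {q2,q5,q6,q10}.
On input 1, block {q2,q5,q6,q10} splits into {q2,q6,q10} and {q5}.
No further refinement is possible. Final partition (4 blocks): {q0,q4,q8,q9} | {q7,q11} | {q2,q6,q10} | {q5}.
State q9 belongs to the block {q0,q4,q8,q9}, which has 4 states.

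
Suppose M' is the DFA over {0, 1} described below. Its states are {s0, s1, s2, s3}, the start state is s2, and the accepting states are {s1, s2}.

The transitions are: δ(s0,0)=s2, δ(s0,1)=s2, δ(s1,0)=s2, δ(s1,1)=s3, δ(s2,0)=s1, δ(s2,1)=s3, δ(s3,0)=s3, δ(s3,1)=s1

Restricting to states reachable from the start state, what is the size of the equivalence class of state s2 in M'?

States {s0} cannot be reached from the start state, so discard them.
Initial partition by acceptance: {s1,s2} | {s3}.
Stable partition: {s1,s2} | {s3} — 2 equivalence classes.
The equivalence class containing s2 is {s1,s2}, of size 2.

2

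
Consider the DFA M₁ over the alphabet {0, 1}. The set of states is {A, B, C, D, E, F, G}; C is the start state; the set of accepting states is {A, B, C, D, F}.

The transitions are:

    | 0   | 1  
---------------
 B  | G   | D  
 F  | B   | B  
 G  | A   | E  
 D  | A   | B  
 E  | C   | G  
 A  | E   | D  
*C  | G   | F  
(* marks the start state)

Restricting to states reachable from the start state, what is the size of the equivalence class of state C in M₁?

Every state is reachable, so we keep all 7.
Initial partition by acceptance: {A,B,C,D,F} | {E,G}.
On input 0, block {A,B,C,D,F} splits into {A,B,C} and {D,F}.
No further refinement is possible. Final partition (3 blocks): {A,B,C} | {E,G} | {D,F}.
State C belongs to the block {A,B,C}, which has 3 states.

3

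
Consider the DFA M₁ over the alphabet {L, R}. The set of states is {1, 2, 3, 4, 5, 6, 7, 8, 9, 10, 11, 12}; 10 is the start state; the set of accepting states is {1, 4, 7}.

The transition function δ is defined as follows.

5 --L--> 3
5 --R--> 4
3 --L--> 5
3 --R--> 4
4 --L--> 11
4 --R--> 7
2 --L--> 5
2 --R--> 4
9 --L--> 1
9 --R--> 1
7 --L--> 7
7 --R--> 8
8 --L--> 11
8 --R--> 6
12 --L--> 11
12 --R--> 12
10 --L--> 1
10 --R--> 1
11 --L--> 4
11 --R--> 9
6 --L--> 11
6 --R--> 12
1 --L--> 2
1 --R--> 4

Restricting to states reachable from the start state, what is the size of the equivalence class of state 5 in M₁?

Every state is reachable, so we keep all 12.
P0 = {1,4,7} | {2,3,5,6,8,9,10,11,12}.
Split {1,4,7} by δ(·,L) → {1,4} and {7}.
Split {1,4} by δ(·,R) → {1} and {4}.
Split {2,3,5,6,8,9,10,11,12} by δ(·,L) → {2,3,5,6,8,12} and {9,10} and {11}.
Split {2,3,5,6,8,12} by δ(·,L) → {2,3,5} and {6,8,12}.
The partition is now stable with 7 blocks: {1} | {2,3,5} | {7} | {4} | {9,10} | {11} | {6,8,12}.
The equivalence class containing 5 is {2,3,5}, of size 3.

3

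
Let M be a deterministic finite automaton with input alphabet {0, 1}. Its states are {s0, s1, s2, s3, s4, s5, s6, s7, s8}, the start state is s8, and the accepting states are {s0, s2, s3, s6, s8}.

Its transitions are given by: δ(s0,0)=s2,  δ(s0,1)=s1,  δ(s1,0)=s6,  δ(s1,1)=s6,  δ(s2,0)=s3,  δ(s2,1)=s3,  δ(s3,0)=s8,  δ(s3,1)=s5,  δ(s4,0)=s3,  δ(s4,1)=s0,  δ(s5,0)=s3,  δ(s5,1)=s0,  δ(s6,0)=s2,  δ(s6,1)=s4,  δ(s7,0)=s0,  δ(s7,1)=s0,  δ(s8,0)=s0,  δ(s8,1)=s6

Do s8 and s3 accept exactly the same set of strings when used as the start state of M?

No

States {s7} cannot be reached from the start state, so discard them.
Initial partition by acceptance: {s0,s2,s3,s6,s8} | {s1,s4,s5}.
Refine {s0,s2,s3,s6,s8} on symbol 1: members go to different blocks, giving {s0,s3,s6} and {s2,s8}.
The partition is now stable with 3 blocks: {s0,s3,s6} | {s1,s4,s5} | {s2,s8}.
s8 and s3 end up in different blocks, so they are distinguishable. For instance, the string '1' is accepted from only s8.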